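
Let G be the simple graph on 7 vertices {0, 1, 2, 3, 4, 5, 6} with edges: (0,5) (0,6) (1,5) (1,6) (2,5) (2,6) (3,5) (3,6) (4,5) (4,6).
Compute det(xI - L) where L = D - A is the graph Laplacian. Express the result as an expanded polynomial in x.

Each diagonal entry of L is the vertex degree and each off-diagonal entry is -1 where an edge is present, 0 otherwise; in the order [0, 1, 2, 3, 4, 5, 6] the diagonal is [2, 2, 2, 2, 2, 5, 5]. Computing det(xI - L) by cofactor expansion (or equivalently via sum-over-permutations) gives x^7 - 20x^6 + 155x^5 - 600x^4 + 1240x^3 - 1312x^2 + 560x. The coefficient of x^6 equals -trace(L) = -20, matching the sum of degrees. There is one zero in the spectrum, matching the 1 component. The largest eigenvalue, 7, is at most the vertex count 7.

x^7 - 20x^6 + 155x^5 - 600x^4 + 1240x^3 - 1312x^2 + 560x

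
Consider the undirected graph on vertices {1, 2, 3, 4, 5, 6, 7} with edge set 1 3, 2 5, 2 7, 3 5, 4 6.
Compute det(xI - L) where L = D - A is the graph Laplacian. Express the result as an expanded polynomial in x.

x^7 - 10x^6 + 37x^5 - 62x^4 + 45x^3 - 10x^2

Reading degrees in the order [1, 2, 3, 4, 5, 6, 7] gives [1, 2, 2, 1, 2, 1, 1]; set D = diag(1, 2, 2, 1, 2, 1, 1) and form L = D - A. L has integer entries, so p(x) = det(xI - L) has integer coefficients. Expanding the determinant yields x^7 - 10x^6 + 37x^5 - 62x^4 + 45x^3 - 10x^2. Since p(0) = det(-L) = 0, x divides p(x). The largest eigenvalue, 3.6180, is at most the vertex count 7.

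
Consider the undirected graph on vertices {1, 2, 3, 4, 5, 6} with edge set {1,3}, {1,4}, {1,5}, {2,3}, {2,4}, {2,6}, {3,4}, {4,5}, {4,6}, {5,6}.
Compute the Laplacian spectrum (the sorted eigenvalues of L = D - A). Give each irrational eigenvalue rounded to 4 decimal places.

With the vertex order [1, 2, 3, 4, 5, 6], the degrees are [3, 3, 3, 5, 3, 3], giving D = diag(3, 3, 3, 5, 3, 3) and L = D - A. Diagonalising L (or applying a numerical eigensolver to the 6x6 matrix) gives the spectrum above. The largest eigenvalue, 6, is at most the vertex count 6. By the matrix-tree theorem the graph has (1/6) * product of the nonzero eigenvalues = 121 spanning trees.

[0, 2.3820, 2.3820, 4.6180, 4.6180, 6]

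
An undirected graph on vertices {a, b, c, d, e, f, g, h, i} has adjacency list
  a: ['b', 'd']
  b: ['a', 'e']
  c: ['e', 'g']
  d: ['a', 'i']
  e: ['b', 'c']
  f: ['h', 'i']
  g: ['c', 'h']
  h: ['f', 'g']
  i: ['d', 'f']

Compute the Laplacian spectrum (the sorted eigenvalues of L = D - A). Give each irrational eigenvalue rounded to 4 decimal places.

With the vertex order [a, b, c, d, e, f, g, h, i], the degrees are [2, 2, 2, 2, 2, 2, 2, 2, 2], giving D = diag(2, 2, 2, 2, 2, 2, 2, 2, 2) and L = D - A. Diagonalising L (or applying a numerical eigensolver to the 9x9 matrix) gives the spectrum above. The single zero eigenvalue shows the graph is connected. The largest eigenvalue, 3.8794, is at most the vertex count 9.

[0, 0.4679, 0.4679, 1.6527, 1.6527, 3, 3, 3.8794, 3.8794]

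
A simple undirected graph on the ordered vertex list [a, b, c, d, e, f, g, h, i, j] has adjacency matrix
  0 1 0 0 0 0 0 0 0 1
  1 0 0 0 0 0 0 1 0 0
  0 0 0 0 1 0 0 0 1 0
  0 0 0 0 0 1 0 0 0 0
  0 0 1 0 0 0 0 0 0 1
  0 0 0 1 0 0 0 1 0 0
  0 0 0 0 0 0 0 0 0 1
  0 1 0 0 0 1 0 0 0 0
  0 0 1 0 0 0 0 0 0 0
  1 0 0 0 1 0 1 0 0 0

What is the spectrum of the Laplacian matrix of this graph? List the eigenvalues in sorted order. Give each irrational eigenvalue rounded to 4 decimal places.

Reading degrees in the order [a, b, c, d, e, f, g, h, i, j] gives [2, 2, 2, 1, 2, 2, 1, 2, 1, 3]; set D = diag(2, 2, 2, 1, 2, 2, 1, 2, 1, 3) and form L = D - A. The multiplicity of 0 as a Laplacian eigenvalue equals the number of connected components. The single zero eigenvalue shows the graph is connected.

[0, 0.1172, 0.3820, 0.7586, 1.3820, 1.6674, 2.6180, 3.0846, 3.6180, 4.3721]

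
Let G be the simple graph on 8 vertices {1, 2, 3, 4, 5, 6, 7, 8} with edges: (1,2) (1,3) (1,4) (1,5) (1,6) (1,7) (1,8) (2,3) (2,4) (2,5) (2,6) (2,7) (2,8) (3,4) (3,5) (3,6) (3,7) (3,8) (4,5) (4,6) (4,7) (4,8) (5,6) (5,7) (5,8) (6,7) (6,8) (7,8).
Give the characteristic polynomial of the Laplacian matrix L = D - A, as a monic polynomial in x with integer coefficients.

x^8 - 56x^7 + 1344x^6 - 17920x^5 + 143360x^4 - 688128x^3 + 1835008x^2 - 2097152x

With the vertex order [1, 2, 3, 4, 5, 6, 7, 8], the degrees are [7, 7, 7, 7, 7, 7, 7, 7], giving D = diag(7, 7, 7, 7, 7, 7, 7, 7) and L = D - A. L has integer entries, so p(x) = det(xI - L) has integer coefficients. Expanding the determinant yields x^8 - 56x^7 + 1344x^6 - 17920x^5 + 143360x^4 - 688128x^3 + 1835008x^2 - 2097152x. Since p(0) = det(-L) = 0, x divides p(x). By the matrix-tree theorem the graph has (1/8) * product of the nonzero eigenvalues = 262144 spanning trees.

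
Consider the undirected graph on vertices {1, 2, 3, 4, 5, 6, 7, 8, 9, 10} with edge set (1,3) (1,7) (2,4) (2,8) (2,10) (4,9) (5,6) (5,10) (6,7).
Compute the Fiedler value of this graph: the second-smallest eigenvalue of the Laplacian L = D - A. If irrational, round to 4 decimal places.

With the vertex order [1, 2, 3, 4, 5, 6, 7, 8, 9, 10], the degrees are [2, 3, 1, 2, 2, 2, 2, 1, 1, 2], giving D = diag(2, 3, 1, 2, 2, 2, 2, 1, 1, 2) and L = D - A. The smallest Laplacian eigenvalue is always 0. The next one, lambda_2 = 0.1100, measures how hard the graph is to disconnect: larger values mean better connectivity. The eigenvalues sum to 18, which equals trace(L) = 2|E|. The largest eigenvalue, 4.3463, is at most the vertex count 10.

0.1100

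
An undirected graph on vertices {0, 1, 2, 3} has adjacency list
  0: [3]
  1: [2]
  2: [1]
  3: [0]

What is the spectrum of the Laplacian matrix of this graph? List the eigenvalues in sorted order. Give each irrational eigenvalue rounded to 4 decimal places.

[0, 0, 2, 2]

With the vertex order [0, 1, 2, 3], the degrees are [1, 1, 1, 1], giving D = diag(1, 1, 1, 1) and L = D - A. Since every row of L sums to 0, the all-ones vector is in the kernel and 0 is an eigenvalue. The 2 zero eigenvalues correspond to the 2 connected components. There are 2 zeros in the spectrum, matching the 2 components. The largest eigenvalue, 2, is at most the vertex count 4.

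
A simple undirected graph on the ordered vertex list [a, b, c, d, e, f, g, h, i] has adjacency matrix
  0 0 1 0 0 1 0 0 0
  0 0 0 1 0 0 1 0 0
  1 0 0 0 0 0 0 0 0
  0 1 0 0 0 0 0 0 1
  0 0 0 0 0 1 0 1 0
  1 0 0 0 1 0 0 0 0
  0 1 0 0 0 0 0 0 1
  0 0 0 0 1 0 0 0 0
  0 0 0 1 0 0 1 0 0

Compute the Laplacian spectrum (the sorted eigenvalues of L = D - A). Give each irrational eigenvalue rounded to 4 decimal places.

[0, 0, 0.3820, 1.3820, 2, 2, 2.6180, 3.6180, 4]

Each diagonal entry of L is the vertex degree and each off-diagonal entry is -1 where an edge is present, 0 otherwise; in the order [a, b, c, d, e, f, g, h, i] the diagonal is [2, 2, 1, 2, 2, 2, 2, 1, 2]. L is symmetric positive semidefinite, so every eigenvalue is real and nonnegative. The 2 zero eigenvalues correspond to the 2 connected components. The largest eigenvalue, 4, is at most the vertex count 9. There are 2 zeros in the spectrum, matching the 2 components.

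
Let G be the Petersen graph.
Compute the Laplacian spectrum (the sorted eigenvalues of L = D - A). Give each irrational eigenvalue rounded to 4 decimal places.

[0, 2, 2, 2, 2, 2, 5, 5, 5, 5]

The graph has 10 vertices and degree multiset [3, 3, 3, 3, 3, 3, 3, 3, 3, 3]; D is the diagonal matrix of degrees and L = D - A. The multiplicity of 0 as a Laplacian eigenvalue equals the number of connected components. The single zero eigenvalue shows the graph is connected. The largest eigenvalue, 5, is at most the vertex count 10. The eigenvalues sum to 30, which equals trace(L) = 2|E|.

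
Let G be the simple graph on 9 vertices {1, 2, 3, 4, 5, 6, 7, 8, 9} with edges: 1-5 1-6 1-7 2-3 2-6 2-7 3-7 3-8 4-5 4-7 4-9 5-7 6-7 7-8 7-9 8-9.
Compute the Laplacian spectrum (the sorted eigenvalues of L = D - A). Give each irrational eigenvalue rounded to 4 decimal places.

[0, 1.5858, 1.5858, 3, 3, 4.4142, 4.4142, 5, 9]

Each diagonal entry of L is the vertex degree and each off-diagonal entry is -1 where an edge is present, 0 otherwise; in the order [1, 2, 3, 4, 5, 6, 7, 8, 9] the diagonal is [3, 3, 3, 3, 3, 3, 8, 3, 3]. Diagonalising L (or applying a numerical eigensolver to the 9x9 matrix) gives the spectrum above.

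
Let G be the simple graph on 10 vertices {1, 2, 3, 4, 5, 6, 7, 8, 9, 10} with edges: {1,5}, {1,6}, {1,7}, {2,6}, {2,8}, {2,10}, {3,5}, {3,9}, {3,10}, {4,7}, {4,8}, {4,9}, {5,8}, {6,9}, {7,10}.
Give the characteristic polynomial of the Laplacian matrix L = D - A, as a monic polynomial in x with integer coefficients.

With the vertex order [1, 2, 3, 4, 5, 6, 7, 8, 9, 10], the degrees are [3, 3, 3, 3, 3, 3, 3, 3, 3, 3], giving D = diag(3, 3, 3, 3, 3, 3, 3, 3, 3, 3) and L = D - A. The eigenvalues of L are [0, 2, 2, 2, 2, 2, 5, 5, 5, 5]; the characteristic polynomial is the product of (x - lambda_i), which multiplies out to x^10 - 30x^9 + 390x^8 - 2880x^7 + 13305x^6 - 39882x^5 + 77640x^4 - 94800x^3 + 66000x^2 - 20000x. The constant term is 0 because L is singular (the all-ones vector lies in its kernel). The eigenvalues sum to 30, which equals trace(L) = 2|E|. There is one zero in the spectrum, matching the 1 component.

x^10 - 30x^9 + 390x^8 - 2880x^7 + 13305x^6 - 39882x^5 + 77640x^4 - 94800x^3 + 66000x^2 - 20000x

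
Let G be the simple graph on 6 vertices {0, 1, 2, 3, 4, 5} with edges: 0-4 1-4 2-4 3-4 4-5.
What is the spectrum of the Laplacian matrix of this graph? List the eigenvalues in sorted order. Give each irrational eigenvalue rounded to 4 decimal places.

[0, 1, 1, 1, 1, 6]

With the vertex order [0, 1, 2, 3, 4, 5], the degrees are [1, 1, 1, 1, 5, 1], giving D = diag(1, 1, 1, 1, 5, 1) and L = D - A. L is symmetric positive semidefinite, so every eigenvalue is real and nonnegative. The largest eigenvalue, 6, is at most the vertex count 6. There is one zero in the spectrum, matching the 1 component.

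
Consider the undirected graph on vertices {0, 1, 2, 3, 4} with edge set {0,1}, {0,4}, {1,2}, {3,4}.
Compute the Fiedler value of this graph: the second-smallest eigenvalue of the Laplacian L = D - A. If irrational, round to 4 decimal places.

0.3820

With the vertex order [0, 1, 2, 3, 4], the degrees are [2, 2, 1, 1, 2], giving D = diag(2, 2, 1, 1, 2) and L = D - A. The sorted Laplacian eigenvalues are [0, 0.3820, 1.3820, 2.6180, 3.6180]; the algebraic connectivity is the second entry, 0.3820. The eigenvalues sum to 8, which equals trace(L) = 2|E|.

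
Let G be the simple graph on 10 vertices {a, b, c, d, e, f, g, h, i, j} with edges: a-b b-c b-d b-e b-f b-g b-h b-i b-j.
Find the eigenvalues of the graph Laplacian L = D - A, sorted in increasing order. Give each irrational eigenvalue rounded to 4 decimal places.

[0, 1, 1, 1, 1, 1, 1, 1, 1, 10]

With the vertex order [a, b, c, d, e, f, g, h, i, j], the degrees are [1, 9, 1, 1, 1, 1, 1, 1, 1, 1], giving D = diag(1, 9, 1, 1, 1, 1, 1, 1, 1, 1) and L = D - A. Since every row of L sums to 0, the all-ones vector is in the kernel and 0 is an eigenvalue. By the matrix-tree theorem the graph has (1/10) * product of the nonzero eigenvalues = 1 spanning tree.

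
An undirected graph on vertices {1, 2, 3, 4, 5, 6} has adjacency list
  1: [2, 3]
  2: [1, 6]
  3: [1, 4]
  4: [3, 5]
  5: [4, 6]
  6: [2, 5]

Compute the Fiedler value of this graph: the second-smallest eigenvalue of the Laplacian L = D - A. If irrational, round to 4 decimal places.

Each diagonal entry of L is the vertex degree and each off-diagonal entry is -1 where an edge is present, 0 otherwise; in the order [1, 2, 3, 4, 5, 6] the diagonal is [2, 2, 2, 2, 2, 2]. Computing the eigenvalues of L and sorting gives [0, 1, 1, 3, 3, 4]. The Fiedler value lambda_2 = 1 is strictly positive, so the graph is connected. The largest eigenvalue, 4, is at most the vertex count 6.

1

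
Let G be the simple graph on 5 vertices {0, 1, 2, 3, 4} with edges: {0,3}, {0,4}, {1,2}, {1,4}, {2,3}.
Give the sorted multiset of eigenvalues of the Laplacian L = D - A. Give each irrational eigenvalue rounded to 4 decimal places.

[0, 1.3820, 1.3820, 3.6180, 3.6180]

With the vertex order [0, 1, 2, 3, 4], the degrees are [2, 2, 2, 2, 2], giving D = diag(2, 2, 2, 2, 2) and L = D - A. Diagonalising L (or applying a numerical eigensolver to the 5x5 matrix) gives the spectrum above. The single zero eigenvalue shows the graph is connected. There is one zero in the spectrum, matching the 1 component.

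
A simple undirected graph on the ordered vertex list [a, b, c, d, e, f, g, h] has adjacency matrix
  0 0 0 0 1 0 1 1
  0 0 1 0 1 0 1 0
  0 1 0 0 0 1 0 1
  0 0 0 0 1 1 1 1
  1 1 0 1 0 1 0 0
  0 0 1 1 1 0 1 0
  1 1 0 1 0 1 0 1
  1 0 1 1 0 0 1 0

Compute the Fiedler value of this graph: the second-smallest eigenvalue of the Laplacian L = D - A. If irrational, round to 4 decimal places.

2.2907

Reading degrees in the order [a, b, c, d, e, f, g, h] gives [3, 3, 3, 4, 4, 4, 5, 4]; set D = diag(3, 3, 3, 4, 4, 4, 5, 4) and form L = D - A. The sorted Laplacian eigenvalues are [0, 2.2907, 3, 3, 4, 4.8061, 6, 6.9032]; the algebraic connectivity is the second entry, 2.2907. The eigenvalues sum to 30, which equals trace(L) = 2|E|. The largest eigenvalue, 6.9032, is at most the vertex count 8.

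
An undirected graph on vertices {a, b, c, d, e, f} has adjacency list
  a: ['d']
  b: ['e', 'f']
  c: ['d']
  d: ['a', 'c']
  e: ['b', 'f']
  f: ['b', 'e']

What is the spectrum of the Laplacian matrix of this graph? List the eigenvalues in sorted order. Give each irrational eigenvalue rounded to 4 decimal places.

[0, 0, 1, 3, 3, 3]

With the vertex order [a, b, c, d, e, f], the degrees are [1, 2, 1, 2, 2, 2], giving D = diag(1, 2, 1, 2, 2, 2) and L = D - A. L is symmetric positive semidefinite, so every eigenvalue is real and nonnegative. The 2 zero eigenvalues correspond to the 2 connected components. The largest eigenvalue, 3, is at most the vertex count 6. The eigenvalues sum to 10, which equals trace(L) = 2|E|.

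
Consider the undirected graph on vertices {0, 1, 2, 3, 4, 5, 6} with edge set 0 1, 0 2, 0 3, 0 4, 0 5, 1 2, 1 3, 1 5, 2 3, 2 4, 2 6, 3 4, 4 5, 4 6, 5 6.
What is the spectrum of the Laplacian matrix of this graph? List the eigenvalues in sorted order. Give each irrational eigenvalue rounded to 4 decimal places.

Each diagonal entry of L is the vertex degree and each off-diagonal entry is -1 where an edge is present, 0 otherwise; in the order [0, 1, 2, 3, 4, 5, 6] the diagonal is [5, 4, 5, 4, 5, 4, 3]. L is symmetric positive semidefinite, so every eigenvalue is real and nonnegative.

[0, 2.6658, 3.9004, 4.7258, 5.5945, 6.3738, 6.7397]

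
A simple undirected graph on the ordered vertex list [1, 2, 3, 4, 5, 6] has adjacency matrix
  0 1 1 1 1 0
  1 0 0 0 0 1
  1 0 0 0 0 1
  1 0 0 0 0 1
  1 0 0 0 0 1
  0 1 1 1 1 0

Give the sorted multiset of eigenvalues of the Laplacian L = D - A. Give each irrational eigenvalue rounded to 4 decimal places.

Reading degrees in the order [1, 2, 3, 4, 5, 6] gives [4, 2, 2, 2, 2, 4]; set D = diag(4, 2, 2, 2, 2, 4) and form L = D - A. L is symmetric positive semidefinite, so every eigenvalue is real and nonnegative. The single zero eigenvalue shows the graph is connected. The largest eigenvalue, 6, is at most the vertex count 6.

[0, 2, 2, 2, 4, 6]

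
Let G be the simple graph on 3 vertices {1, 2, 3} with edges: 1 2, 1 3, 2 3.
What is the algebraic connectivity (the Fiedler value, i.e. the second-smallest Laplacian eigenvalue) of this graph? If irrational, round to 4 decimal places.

3

Each diagonal entry of L is the vertex degree and each off-diagonal entry is -1 where an edge is present, 0 otherwise; in the order [1, 2, 3] the diagonal is [2, 2, 2]. Computing the eigenvalues of L and sorting gives [0, 3, 3]. The Fiedler value lambda_2 = 3 is strictly positive, so the graph is connected. There is one zero in the spectrum, matching the 1 component.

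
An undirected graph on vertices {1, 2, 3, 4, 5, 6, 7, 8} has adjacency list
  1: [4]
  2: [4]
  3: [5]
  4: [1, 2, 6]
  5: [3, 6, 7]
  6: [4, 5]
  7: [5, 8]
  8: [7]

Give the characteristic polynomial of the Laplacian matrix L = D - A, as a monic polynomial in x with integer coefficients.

Reading degrees in the order [1, 2, 3, 4, 5, 6, 7, 8] gives [1, 1, 1, 3, 3, 2, 2, 1]; set D = diag(1, 1, 1, 3, 3, 2, 2, 1) and form L = D - A. L has integer entries, so p(x) = det(xI - L) has integer coefficients. Expanding the determinant yields x^8 - 14x^7 + 76x^6 - 204x^5 + 288x^4 - 210x^3 + 71x^2 - 8x. The constant term is 0 because L is singular (the all-ones vector lies in its kernel). The largest eigenvalue, 4.4763, is at most the vertex count 8. By the matrix-tree theorem the graph has (1/8) * product of the nonzero eigenvalues = 1 spanning tree.

x^8 - 14x^7 + 76x^6 - 204x^5 + 288x^4 - 210x^3 + 71x^2 - 8x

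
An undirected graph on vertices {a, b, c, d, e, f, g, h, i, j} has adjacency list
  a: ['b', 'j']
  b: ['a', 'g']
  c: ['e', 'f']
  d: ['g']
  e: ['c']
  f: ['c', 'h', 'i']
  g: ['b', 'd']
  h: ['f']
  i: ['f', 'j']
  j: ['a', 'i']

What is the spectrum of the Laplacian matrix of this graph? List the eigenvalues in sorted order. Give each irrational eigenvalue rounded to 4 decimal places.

[0, 0.1100, 0.4616, 0.6697, 1.2415, 2, 2.4010, 3.0579, 3.7120, 4.3463]

Reading degrees in the order [a, b, c, d, e, f, g, h, i, j] gives [2, 2, 2, 1, 1, 3, 2, 1, 2, 2]; set D = diag(2, 2, 2, 1, 1, 3, 2, 1, 2, 2) and form L = D - A. The multiplicity of 0 as a Laplacian eigenvalue equals the number of connected components. The single zero eigenvalue shows the graph is connected.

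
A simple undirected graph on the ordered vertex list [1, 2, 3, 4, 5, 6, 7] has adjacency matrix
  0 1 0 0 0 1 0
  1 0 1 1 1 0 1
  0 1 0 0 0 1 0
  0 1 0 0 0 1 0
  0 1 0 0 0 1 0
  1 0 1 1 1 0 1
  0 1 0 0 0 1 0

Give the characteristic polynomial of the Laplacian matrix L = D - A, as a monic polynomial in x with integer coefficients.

x^7 - 20x^6 + 155x^5 - 600x^4 + 1240x^3 - 1312x^2 + 560x

Each diagonal entry of L is the vertex degree and each off-diagonal entry is -1 where an edge is present, 0 otherwise; in the order [1, 2, 3, 4, 5, 6, 7] the diagonal is [2, 5, 2, 2, 2, 5, 2]. Computing det(xI - L) by cofactor expansion (or equivalently via sum-over-permutations) gives x^7 - 20x^6 + 155x^5 - 600x^4 + 1240x^3 - 1312x^2 + 560x. The constant term is 0 because L is singular (the all-ones vector lies in its kernel). The largest eigenvalue, 7, is at most the vertex count 7.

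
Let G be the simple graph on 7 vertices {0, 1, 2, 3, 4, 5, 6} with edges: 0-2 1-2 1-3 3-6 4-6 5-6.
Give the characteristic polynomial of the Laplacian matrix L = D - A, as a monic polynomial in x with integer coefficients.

x^7 - 12x^6 + 54x^5 - 114x^4 + 116x^3 - 52x^2 + 7x

With the vertex order [0, 1, 2, 3, 4, 5, 6], the degrees are [1, 2, 2, 2, 1, 1, 3], giving D = diag(1, 2, 2, 2, 1, 1, 3) and L = D - A. L has integer entries, so p(x) = det(xI - L) has integer coefficients. Expanding the determinant yields x^7 - 12x^6 + 54x^5 - 114x^4 + 116x^3 - 52x^2 + 7x. The constant term is 0 because L is singular (the all-ones vector lies in its kernel). By the matrix-tree theorem the graph has (1/7) * product of the nonzero eigenvalues = 1 spanning tree.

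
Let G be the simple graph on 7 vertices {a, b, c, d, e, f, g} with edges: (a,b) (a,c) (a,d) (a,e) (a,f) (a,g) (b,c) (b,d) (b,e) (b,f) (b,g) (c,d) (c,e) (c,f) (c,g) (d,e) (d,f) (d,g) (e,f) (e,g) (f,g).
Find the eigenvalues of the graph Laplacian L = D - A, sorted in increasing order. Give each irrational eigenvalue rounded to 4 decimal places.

With the vertex order [a, b, c, d, e, f, g], the degrees are [6, 6, 6, 6, 6, 6, 6], giving D = diag(6, 6, 6, 6, 6, 6, 6) and L = D - A. Diagonalising L (or applying a numerical eigensolver to the 7x7 matrix) gives the spectrum above. The single zero eigenvalue shows the graph is connected. By the matrix-tree theorem the graph has (1/7) * product of the nonzero eigenvalues = 16807 spanning trees.

[0, 7, 7, 7, 7, 7, 7]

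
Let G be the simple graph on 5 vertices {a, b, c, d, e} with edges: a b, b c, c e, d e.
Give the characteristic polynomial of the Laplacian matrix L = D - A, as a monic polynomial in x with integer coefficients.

x^5 - 8x^4 + 21x^3 - 20x^2 + 5x

With the vertex order [a, b, c, d, e], the degrees are [1, 2, 2, 1, 2], giving D = diag(1, 2, 2, 1, 2) and L = D - A. L has integer entries, so p(x) = det(xI - L) has integer coefficients. Expanding the determinant yields x^5 - 8x^4 + 21x^3 - 20x^2 + 5x. The constant term is 0 because L is singular (the all-ones vector lies in its kernel). There is one zero in the spectrum, matching the 1 component.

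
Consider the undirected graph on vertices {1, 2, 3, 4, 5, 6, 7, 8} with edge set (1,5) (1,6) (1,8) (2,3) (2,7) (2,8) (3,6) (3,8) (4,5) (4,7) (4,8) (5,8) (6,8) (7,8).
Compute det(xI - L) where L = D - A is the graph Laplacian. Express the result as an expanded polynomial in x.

With the vertex order [1, 2, 3, 4, 5, 6, 7, 8], the degrees are [3, 3, 3, 3, 3, 3, 3, 7], giving D = diag(3, 3, 3, 3, 3, 3, 3, 7) and L = D - A. Computing det(xI - L) by cofactor expansion (or equivalently via sum-over-permutations) gives x^8 - 28x^7 + 322x^6 - 1974x^5 + 6965x^4 - 14126x^3 + 15225x^2 - 6728x. The coefficient of x^7 equals -trace(L) = -28, matching the sum of degrees. The largest eigenvalue, 8, is at most the vertex count 8.

x^8 - 28x^7 + 322x^6 - 1974x^5 + 6965x^4 - 14126x^3 + 15225x^2 - 6728x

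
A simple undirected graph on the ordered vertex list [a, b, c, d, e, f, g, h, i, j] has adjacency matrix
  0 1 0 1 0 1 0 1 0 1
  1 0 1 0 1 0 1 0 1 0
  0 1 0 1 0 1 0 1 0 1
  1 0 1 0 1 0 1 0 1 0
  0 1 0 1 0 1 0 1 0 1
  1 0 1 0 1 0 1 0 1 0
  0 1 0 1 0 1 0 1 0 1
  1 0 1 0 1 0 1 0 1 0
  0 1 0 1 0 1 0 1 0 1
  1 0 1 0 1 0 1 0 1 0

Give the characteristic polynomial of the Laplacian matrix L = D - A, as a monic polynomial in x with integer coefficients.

x^10 - 50x^9 + 1100x^8 - 14000x^7 + 113750x^6 - 612500x^5 + 2187500x^4 - 5000000x^3 + 6640625x^2 - 3906250x

Each diagonal entry of L is the vertex degree and each off-diagonal entry is -1 where an edge is present, 0 otherwise; in the order [a, b, c, d, e, f, g, h, i, j] the diagonal is [5, 5, 5, 5, 5, 5, 5, 5, 5, 5]. The eigenvalues of L are [0, 5, 5, 5, 5, 5, 5, 5, 5, 10]; the characteristic polynomial is the product of (x - lambda_i), which multiplies out to x^10 - 50x^9 + 1100x^8 - 14000x^7 + 113750x^6 - 612500x^5 + 2187500x^4 - 5000000x^3 + 6640625x^2 - 3906250x. The coefficient of x^9 equals -trace(L) = -50, matching the sum of degrees. There is one zero in the spectrum, matching the 1 component.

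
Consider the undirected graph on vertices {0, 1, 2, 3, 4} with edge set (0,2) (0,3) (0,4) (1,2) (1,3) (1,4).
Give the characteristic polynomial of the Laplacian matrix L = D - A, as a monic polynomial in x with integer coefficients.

With the vertex order [0, 1, 2, 3, 4], the degrees are [3, 3, 2, 2, 2], giving D = diag(3, 3, 2, 2, 2) and L = D - A. L has integer entries, so p(x) = det(xI - L) has integer coefficients. Expanding the determinant yields x^5 - 12x^4 + 51x^3 - 92x^2 + 60x. The constant term is 0 because L is singular (the all-ones vector lies in its kernel).

x^5 - 12x^4 + 51x^3 - 92x^2 + 60x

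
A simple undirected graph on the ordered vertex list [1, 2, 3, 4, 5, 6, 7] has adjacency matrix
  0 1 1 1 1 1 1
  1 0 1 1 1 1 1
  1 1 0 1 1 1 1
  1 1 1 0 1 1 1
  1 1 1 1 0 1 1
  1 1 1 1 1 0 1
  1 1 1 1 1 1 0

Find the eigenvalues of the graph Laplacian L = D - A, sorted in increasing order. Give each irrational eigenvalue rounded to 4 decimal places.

With the vertex order [1, 2, 3, 4, 5, 6, 7], the degrees are [6, 6, 6, 6, 6, 6, 6], giving D = diag(6, 6, 6, 6, 6, 6, 6) and L = D - A. L is symmetric positive semidefinite, so every eigenvalue is real and nonnegative. The single zero eigenvalue shows the graph is connected. The eigenvalues sum to 42, which equals trace(L) = 2|E|.

[0, 7, 7, 7, 7, 7, 7]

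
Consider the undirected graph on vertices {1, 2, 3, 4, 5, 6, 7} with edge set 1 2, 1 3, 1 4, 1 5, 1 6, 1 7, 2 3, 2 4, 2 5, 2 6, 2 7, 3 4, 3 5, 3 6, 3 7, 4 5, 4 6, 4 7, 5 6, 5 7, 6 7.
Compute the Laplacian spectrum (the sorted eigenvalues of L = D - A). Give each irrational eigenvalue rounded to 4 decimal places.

Each diagonal entry of L is the vertex degree and each off-diagonal entry is -1 where an edge is present, 0 otherwise; in the order [1, 2, 3, 4, 5, 6, 7] the diagonal is [6, 6, 6, 6, 6, 6, 6]. Diagonalising L (or applying a numerical eigensolver to the 7x7 matrix) gives the spectrum above. The single zero eigenvalue shows the graph is connected. By the matrix-tree theorem the graph has (1/7) * product of the nonzero eigenvalues = 16807 spanning trees.

[0, 7, 7, 7, 7, 7, 7]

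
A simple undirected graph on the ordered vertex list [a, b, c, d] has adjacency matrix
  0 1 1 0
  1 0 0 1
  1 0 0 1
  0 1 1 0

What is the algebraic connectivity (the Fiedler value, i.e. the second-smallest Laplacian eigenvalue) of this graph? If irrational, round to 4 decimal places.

Each diagonal entry of L is the vertex degree and each off-diagonal entry is -1 where an edge is present, 0 otherwise; in the order [a, b, c, d] the diagonal is [2, 2, 2, 2]. The sorted Laplacian eigenvalues are [0, 2, 2, 4]; the algebraic connectivity is the second entry, 2. The eigenvalues sum to 8, which equals trace(L) = 2|E|. There is one zero in the spectrum, matching the 1 component.

2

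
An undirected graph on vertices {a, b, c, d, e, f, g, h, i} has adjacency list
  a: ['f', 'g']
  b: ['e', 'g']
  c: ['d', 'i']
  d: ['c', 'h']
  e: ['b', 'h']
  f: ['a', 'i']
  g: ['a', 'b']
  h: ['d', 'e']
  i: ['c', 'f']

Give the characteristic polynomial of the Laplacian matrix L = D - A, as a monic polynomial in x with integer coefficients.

Reading degrees in the order [a, b, c, d, e, f, g, h, i] gives [2, 2, 2, 2, 2, 2, 2, 2, 2]; set D = diag(2, 2, 2, 2, 2, 2, 2, 2, 2) and form L = D - A. L has integer entries, so p(x) = det(xI - L) has integer coefficients. Expanding the determinant yields x^9 - 18x^8 + 135x^7 - 546x^6 + 1287x^5 - 1782x^4 + 1386x^3 - 540x^2 + 81x. The coefficient of x^8 equals -trace(L) = -18, matching the sum of degrees.

x^9 - 18x^8 + 135x^7 - 546x^6 + 1287x^5 - 1782x^4 + 1386x^3 - 540x^2 + 81x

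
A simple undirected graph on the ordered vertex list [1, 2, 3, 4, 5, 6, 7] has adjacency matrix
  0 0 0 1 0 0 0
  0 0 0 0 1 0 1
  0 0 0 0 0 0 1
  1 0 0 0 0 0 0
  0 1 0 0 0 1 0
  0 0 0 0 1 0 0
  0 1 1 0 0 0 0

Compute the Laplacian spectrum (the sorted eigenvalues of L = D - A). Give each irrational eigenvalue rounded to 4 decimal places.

Reading degrees in the order [1, 2, 3, 4, 5, 6, 7] gives [1, 2, 1, 1, 2, 1, 2]; set D = diag(1, 2, 1, 1, 2, 1, 2) and form L = D - A. Since every row of L sums to 0, the all-ones vector is in the kernel and 0 is an eigenvalue. The 2 zero eigenvalues correspond to the 2 connected components. There are 2 zeros in the spectrum, matching the 2 components.

[0, 0, 0.3820, 1.3820, 2, 2.6180, 3.6180]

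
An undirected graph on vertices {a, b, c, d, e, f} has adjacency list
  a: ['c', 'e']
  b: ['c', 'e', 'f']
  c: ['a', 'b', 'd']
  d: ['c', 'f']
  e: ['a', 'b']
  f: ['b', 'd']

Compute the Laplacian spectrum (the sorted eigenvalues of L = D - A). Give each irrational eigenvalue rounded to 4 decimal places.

[0, 1, 2, 3, 3, 5]

With the vertex order [a, b, c, d, e, f], the degrees are [2, 3, 3, 2, 2, 2], giving D = diag(2, 3, 3, 2, 2, 2) and L = D - A. The multiplicity of 0 as a Laplacian eigenvalue equals the number of connected components. The single zero eigenvalue shows the graph is connected. The largest eigenvalue, 5, is at most the vertex count 6. The eigenvalues sum to 14, which equals trace(L) = 2|E|.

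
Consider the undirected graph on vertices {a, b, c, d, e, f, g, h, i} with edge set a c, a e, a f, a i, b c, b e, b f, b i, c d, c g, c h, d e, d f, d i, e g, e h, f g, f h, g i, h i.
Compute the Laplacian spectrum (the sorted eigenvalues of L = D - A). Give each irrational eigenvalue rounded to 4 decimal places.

[0, 4, 4, 4, 4, 5, 5, 5, 9]

Each diagonal entry of L is the vertex degree and each off-diagonal entry is -1 where an edge is present, 0 otherwise; in the order [a, b, c, d, e, f, g, h, i] the diagonal is [4, 4, 5, 4, 5, 5, 4, 4, 5]. L is symmetric positive semidefinite, so every eigenvalue is real and nonnegative. The single zero eigenvalue shows the graph is connected. The largest eigenvalue, 9, is at most the vertex count 9.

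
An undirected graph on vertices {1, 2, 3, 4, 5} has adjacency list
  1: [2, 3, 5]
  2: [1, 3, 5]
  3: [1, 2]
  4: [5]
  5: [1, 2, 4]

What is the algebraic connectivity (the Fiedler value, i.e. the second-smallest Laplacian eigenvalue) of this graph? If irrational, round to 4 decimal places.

With the vertex order [1, 2, 3, 4, 5], the degrees are [3, 3, 2, 1, 3], giving D = diag(3, 3, 2, 1, 3) and L = D - A. Computing the eigenvalues of L and sorting gives [0, 0.8299, 2.6889, 4, 4.4812]. The Fiedler value lambda_2 = 0.8299 is strictly positive, so the graph is connected. The eigenvalues sum to 12, which equals trace(L) = 2|E|. The largest eigenvalue, 4.4812, is at most the vertex count 5.

0.8299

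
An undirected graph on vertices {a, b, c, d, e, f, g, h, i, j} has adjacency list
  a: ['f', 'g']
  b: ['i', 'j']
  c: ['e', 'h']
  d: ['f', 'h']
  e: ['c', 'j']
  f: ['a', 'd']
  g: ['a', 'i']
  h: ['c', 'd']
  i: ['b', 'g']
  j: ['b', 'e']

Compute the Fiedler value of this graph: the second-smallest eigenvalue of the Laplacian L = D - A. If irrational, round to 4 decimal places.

Each diagonal entry of L is the vertex degree and each off-diagonal entry is -1 where an edge is present, 0 otherwise; in the order [a, b, c, d, e, f, g, h, i, j] the diagonal is [2, 2, 2, 2, 2, 2, 2, 2, 2, 2]. The smallest Laplacian eigenvalue is always 0. The next one, lambda_2 = 0.3820, measures how hard the graph is to disconnect: larger values mean better connectivity. By the matrix-tree theorem the graph has (1/10) * product of the nonzero eigenvalues = 10 spanning trees.

0.3820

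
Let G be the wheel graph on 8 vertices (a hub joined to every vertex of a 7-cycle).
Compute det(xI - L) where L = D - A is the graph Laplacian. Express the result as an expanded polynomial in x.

x^8 - 28x^7 + 322x^6 - 1974x^5 + 6965x^4 - 14126x^3 + 15225x^2 - 6728x

The graph has 8 vertices and degree multiset [7, 3, 3, 3, 3, 3, 3, 3]; D is the diagonal matrix of degrees and L = D - A. Computing det(xI - L) by cofactor expansion (or equivalently via sum-over-permutations) gives x^8 - 28x^7 + 322x^6 - 1974x^5 + 6965x^4 - 14126x^3 + 15225x^2 - 6728x. Since p(0) = det(-L) = 0, x divides p(x). The largest eigenvalue, 8, is at most the vertex count 8.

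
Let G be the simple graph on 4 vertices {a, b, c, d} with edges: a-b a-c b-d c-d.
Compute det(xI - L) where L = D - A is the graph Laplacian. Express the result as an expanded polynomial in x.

x^4 - 8x^3 + 20x^2 - 16x

With the vertex order [a, b, c, d], the degrees are [2, 2, 2, 2], giving D = diag(2, 2, 2, 2) and L = D - A. The eigenvalues of L are [0, 2, 2, 4]; the characteristic polynomial is the product of (x - lambda_i), which multiplies out to x^4 - 8x^3 + 20x^2 - 16x. The coefficient of x^3 equals -trace(L) = -8, matching the sum of degrees. The largest eigenvalue, 4, is at most the vertex count 4. The eigenvalues sum to 8, which equals trace(L) = 2|E|.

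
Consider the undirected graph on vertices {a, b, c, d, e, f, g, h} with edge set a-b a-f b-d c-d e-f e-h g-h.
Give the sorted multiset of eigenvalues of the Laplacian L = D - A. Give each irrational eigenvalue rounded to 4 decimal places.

Reading degrees in the order [a, b, c, d, e, f, g, h] gives [2, 2, 1, 2, 2, 2, 1, 2]; set D = diag(2, 2, 1, 2, 2, 2, 1, 2) and form L = D - A. The multiplicity of 0 as a Laplacian eigenvalue equals the number of connected components. The single zero eigenvalue shows the graph is connected. The largest eigenvalue, 3.8478, is at most the vertex count 8.

[0, 0.1522, 0.5858, 1.2346, 2, 2.7654, 3.4142, 3.8478]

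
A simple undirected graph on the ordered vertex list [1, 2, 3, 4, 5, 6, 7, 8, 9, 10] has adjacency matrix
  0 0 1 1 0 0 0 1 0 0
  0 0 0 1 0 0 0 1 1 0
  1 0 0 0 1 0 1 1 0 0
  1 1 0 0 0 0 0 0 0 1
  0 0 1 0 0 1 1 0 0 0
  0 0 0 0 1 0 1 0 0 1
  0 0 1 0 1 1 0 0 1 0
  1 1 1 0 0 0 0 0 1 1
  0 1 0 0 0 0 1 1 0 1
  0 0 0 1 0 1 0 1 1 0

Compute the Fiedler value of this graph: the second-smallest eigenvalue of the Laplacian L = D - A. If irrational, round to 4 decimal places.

With the vertex order [1, 2, 3, 4, 5, 6, 7, 8, 9, 10], the degrees are [3, 3, 4, 3, 3, 3, 4, 5, 4, 4], giving D = diag(3, 3, 4, 3, 3, 3, 4, 5, 4, 4) and L = D - A. The sorted Laplacian eigenvalues are [0, 1.1973, 2.2035, 2.7917, 3.3343, 4.1967, 4.4289, 5, 6.2783, 6.5692]; the algebraic connectivity is the second entry, 1.1973. There is one zero in the spectrum, matching the 1 component.

1.1973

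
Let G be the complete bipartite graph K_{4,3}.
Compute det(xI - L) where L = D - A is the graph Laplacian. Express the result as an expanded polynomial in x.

x^7 - 24x^6 + 234x^5 - 1192x^4 + 3357x^3 - 4968x^2 + 3024x

The graph has 7 vertices and degree multiset [4, 4, 4, 3, 3, 3, 3]; D is the diagonal matrix of degrees and L = D - A. Computing det(xI - L) by cofactor expansion (or equivalently via sum-over-permutations) gives x^7 - 24x^6 + 234x^5 - 1192x^4 + 3357x^3 - 4968x^2 + 3024x. The coefficient of x^6 equals -trace(L) = -24, matching the sum of degrees. The largest eigenvalue, 7, is at most the vertex count 7.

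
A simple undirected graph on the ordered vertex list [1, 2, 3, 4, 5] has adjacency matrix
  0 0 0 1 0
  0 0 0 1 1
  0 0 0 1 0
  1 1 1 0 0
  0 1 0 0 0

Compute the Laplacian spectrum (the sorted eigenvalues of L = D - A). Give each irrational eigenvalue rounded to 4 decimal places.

Each diagonal entry of L is the vertex degree and each off-diagonal entry is -1 where an edge is present, 0 otherwise; in the order [1, 2, 3, 4, 5] the diagonal is [1, 2, 1, 3, 1]. The multiplicity of 0 as a Laplacian eigenvalue equals the number of connected components.

[0, 0.5188, 1, 2.3111, 4.1701]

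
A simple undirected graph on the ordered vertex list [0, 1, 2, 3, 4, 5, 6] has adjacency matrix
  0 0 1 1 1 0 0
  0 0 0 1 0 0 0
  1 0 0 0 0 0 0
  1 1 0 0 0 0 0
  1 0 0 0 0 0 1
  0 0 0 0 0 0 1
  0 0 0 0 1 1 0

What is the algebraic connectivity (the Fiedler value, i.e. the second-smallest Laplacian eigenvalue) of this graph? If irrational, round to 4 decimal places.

Reading degrees in the order [0, 1, 2, 3, 4, 5, 6] gives [3, 1, 1, 2, 2, 1, 2]; set D = diag(3, 1, 1, 2, 2, 1, 2) and form L = D - A. Computing the eigenvalues of L and sorting gives [0, 0.2603, 0.6262, 1.4055, 2.2742, 3.0996, 4.3342]. The Fiedler value lambda_2 = 0.2603 is strictly positive, so the graph is connected. There is one zero in the spectrum, matching the 1 component. By the matrix-tree theorem the graph has (1/7) * product of the nonzero eigenvalues = 1 spanning tree.

0.2603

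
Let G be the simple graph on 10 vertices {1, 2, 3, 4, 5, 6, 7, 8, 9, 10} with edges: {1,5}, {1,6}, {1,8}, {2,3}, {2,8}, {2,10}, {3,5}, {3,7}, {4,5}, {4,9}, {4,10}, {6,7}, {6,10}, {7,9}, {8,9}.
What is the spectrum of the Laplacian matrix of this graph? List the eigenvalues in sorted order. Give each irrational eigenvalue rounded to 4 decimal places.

With the vertex order [1, 2, 3, 4, 5, 6, 7, 8, 9, 10], the degrees are [3, 3, 3, 3, 3, 3, 3, 3, 3, 3], giving D = diag(3, 3, 3, 3, 3, 3, 3, 3, 3, 3) and L = D - A. The multiplicity of 0 as a Laplacian eigenvalue equals the number of connected components. The single zero eigenvalue shows the graph is connected.

[0, 2, 2, 2, 2, 2, 5, 5, 5, 5]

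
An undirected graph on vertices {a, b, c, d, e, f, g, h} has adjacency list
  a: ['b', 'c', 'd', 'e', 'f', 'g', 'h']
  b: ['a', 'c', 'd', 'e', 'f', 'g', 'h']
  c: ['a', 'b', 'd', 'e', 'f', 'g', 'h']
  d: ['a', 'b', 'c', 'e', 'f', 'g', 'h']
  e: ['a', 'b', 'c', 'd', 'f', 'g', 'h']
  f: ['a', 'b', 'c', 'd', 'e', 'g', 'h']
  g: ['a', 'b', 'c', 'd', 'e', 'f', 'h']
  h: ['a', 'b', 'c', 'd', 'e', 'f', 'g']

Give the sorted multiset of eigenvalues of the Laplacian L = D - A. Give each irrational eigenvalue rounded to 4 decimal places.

Reading degrees in the order [a, b, c, d, e, f, g, h] gives [7, 7, 7, 7, 7, 7, 7, 7]; set D = diag(7, 7, 7, 7, 7, 7, 7, 7) and form L = D - A. Diagonalising L (or applying a numerical eigensolver to the 8x8 matrix) gives the spectrum above. The single zero eigenvalue shows the graph is connected. The eigenvalues sum to 56, which equals trace(L) = 2|E|.

[0, 8, 8, 8, 8, 8, 8, 8]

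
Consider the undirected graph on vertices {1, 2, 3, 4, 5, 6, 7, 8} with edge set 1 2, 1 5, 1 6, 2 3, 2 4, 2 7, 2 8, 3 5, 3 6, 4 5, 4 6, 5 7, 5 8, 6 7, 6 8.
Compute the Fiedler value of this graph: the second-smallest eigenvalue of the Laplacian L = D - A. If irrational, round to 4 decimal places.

Reading degrees in the order [1, 2, 3, 4, 5, 6, 7, 8] gives [3, 5, 3, 3, 5, 5, 3, 3]; set D = diag(3, 5, 3, 3, 5, 5, 3, 3) and form L = D - A. The sorted Laplacian eigenvalues are [0, 3, 3, 3, 3, 5, 5, 8]; the algebraic connectivity is the second entry, 3. There is one zero in the spectrum, matching the 1 component.

3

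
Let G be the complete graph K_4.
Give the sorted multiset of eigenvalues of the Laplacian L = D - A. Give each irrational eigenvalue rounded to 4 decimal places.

The graph has 4 vertices and degree multiset [3, 3, 3, 3]; D is the diagonal matrix of degrees and L = D - A. The multiplicity of 0 as a Laplacian eigenvalue equals the number of connected components. The single zero eigenvalue shows the graph is connected.

[0, 4, 4, 4]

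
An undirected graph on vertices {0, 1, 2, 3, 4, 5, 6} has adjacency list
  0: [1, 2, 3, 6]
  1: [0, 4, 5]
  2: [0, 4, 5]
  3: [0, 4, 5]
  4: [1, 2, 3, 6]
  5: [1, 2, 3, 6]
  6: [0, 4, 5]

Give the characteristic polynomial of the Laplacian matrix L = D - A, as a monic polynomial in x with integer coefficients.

With the vertex order [0, 1, 2, 3, 4, 5, 6], the degrees are [4, 3, 3, 3, 4, 4, 3], giving D = diag(4, 3, 3, 3, 4, 4, 3) and L = D - A. The eigenvalues of L are [0, 3, 3, 3, 4, 4, 7]; the characteristic polynomial is the product of (x - lambda_i), which multiplies out to x^7 - 24x^6 + 234x^5 - 1192x^4 + 3357x^3 - 4968x^2 + 3024x. Since p(0) = det(-L) = 0, x divides p(x). The eigenvalues sum to 24, which equals trace(L) = 2|E|.

x^7 - 24x^6 + 234x^5 - 1192x^4 + 3357x^3 - 4968x^2 + 3024x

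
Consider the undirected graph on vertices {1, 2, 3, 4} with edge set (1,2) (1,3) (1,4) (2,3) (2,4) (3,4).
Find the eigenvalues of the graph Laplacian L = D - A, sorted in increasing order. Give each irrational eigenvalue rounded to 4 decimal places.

Each diagonal entry of L is the vertex degree and each off-diagonal entry is -1 where an edge is present, 0 otherwise; in the order [1, 2, 3, 4] the diagonal is [3, 3, 3, 3]. L is symmetric positive semidefinite, so every eigenvalue is real and nonnegative. The single zero eigenvalue shows the graph is connected. There is one zero in the spectrum, matching the 1 component.

[0, 4, 4, 4]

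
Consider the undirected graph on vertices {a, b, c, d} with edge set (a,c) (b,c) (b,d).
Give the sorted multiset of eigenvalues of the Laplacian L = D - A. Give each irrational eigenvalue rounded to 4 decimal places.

[0, 0.5858, 2, 3.4142]

Each diagonal entry of L is the vertex degree and each off-diagonal entry is -1 where an edge is present, 0 otherwise; in the order [a, b, c, d] the diagonal is [1, 2, 2, 1]. Since every row of L sums to 0, the all-ones vector is in the kernel and 0 is an eigenvalue. The single zero eigenvalue shows the graph is connected. By the matrix-tree theorem the graph has (1/4) * product of the nonzero eigenvalues = 1 spanning tree.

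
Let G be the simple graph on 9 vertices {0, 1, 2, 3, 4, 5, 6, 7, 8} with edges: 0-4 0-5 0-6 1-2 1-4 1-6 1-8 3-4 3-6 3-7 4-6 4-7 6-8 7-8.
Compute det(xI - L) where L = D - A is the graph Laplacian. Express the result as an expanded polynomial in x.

x^9 - 28x^8 + 326x^7 - 2046x^6 + 7497x^5 - 16200x^4 + 19765x^3 - 12124x^2 + 2835x

Each diagonal entry of L is the vertex degree and each off-diagonal entry is -1 where an edge is present, 0 otherwise; in the order [0, 1, 2, 3, 4, 5, 6, 7, 8] the diagonal is [3, 4, 1, 3, 5, 1, 5, 3, 3]. L has integer entries, so p(x) = det(xI - L) has integer coefficients. Expanding the determinant yields x^9 - 28x^8 + 326x^7 - 2046x^6 + 7497x^5 - 16200x^4 + 19765x^3 - 12124x^2 + 2835x. Since p(0) = det(-L) = 0, x divides p(x). By the matrix-tree theorem the graph has (1/9) * product of the nonzero eigenvalues = 315 spanning trees. There is one zero in the spectrum, matching the 1 component.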